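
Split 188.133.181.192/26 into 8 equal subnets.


New prefix = 26 + 3 = 29
Each subnet has 8 addresses
  188.133.181.192/29
  188.133.181.200/29
  188.133.181.208/29
  188.133.181.216/29
  188.133.181.224/29
  188.133.181.232/29
  188.133.181.240/29
  188.133.181.248/29
Subnets: 188.133.181.192/29, 188.133.181.200/29, 188.133.181.208/29, 188.133.181.216/29, 188.133.181.224/29, 188.133.181.232/29, 188.133.181.240/29, 188.133.181.248/29


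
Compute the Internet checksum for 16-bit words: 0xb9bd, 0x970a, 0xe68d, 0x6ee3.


Sum all words (with carry folding):
+ 0xb9bd = 0xb9bd
+ 0x970a = 0x50c8
+ 0xe68d = 0x3756
+ 0x6ee3 = 0xa639
One's complement: ~0xa639
Checksum = 0x59c6


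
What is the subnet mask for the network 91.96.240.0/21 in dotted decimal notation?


/21 means 21 network bits, 11 host bits
Binary: 11111111111111111111100000000000
Mask: 255.255.248.0


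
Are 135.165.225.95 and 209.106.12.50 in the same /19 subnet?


Mask: 255.255.224.0
135.165.225.95 AND mask = 135.165.224.0
209.106.12.50 AND mask = 209.106.0.0
No, different subnets (135.165.224.0 vs 209.106.0.0)


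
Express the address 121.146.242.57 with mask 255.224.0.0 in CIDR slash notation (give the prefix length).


Binary: 11111111.11100000.00000000.00000000
Count leading 1s
Prefix: /11


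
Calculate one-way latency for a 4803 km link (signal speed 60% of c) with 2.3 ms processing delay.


Speed = 0.6 * 3e5 km/s = 180000 km/s
Propagation delay = 4803 / 180000 = 0.0267 s = 26.6833 ms
Processing delay = 2.3 ms
Total one-way latency = 28.9833 ms


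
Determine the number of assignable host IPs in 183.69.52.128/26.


Host bits = 32 - 26 = 6
Total addresses = 2^6 = 64
Usable = total - 2 (network and broadcast)
Usable hosts: 62


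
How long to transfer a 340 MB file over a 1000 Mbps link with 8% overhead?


Effective throughput = 1000 * (1 - 8/100) = 920 Mbps
File size in Mb = 340 * 8 = 2720 Mb
Time = 2720 / 920
Time = 2.9565 seconds


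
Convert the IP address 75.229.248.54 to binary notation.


75 = 01001011
229 = 11100101
248 = 11111000
54 = 00110110
Binary: 01001011.11100101.11111000.00110110


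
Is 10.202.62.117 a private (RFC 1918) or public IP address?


RFC 1918 private ranges:
  10.0.0.0/8 (10.0.0.0 - 10.255.255.255)
  172.16.0.0/12 (172.16.0.0 - 172.31.255.255)
  192.168.0.0/16 (192.168.0.0 - 192.168.255.255)
Private (in 10.0.0.0/8)


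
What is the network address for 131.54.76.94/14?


IP:   10000011.00110110.01001100.01011110
Mask: 11111111.11111100.00000000.00000000
AND operation:
Net:  10000011.00110100.00000000.00000000
Network: 131.52.0.0/14


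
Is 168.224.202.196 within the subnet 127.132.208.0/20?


Subnet network: 127.132.208.0
Test IP AND mask: 168.224.192.0
No, 168.224.202.196 is not in 127.132.208.0/20


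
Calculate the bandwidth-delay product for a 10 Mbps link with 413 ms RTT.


BDP = bandwidth * RTT
= 10 Mbps * 413 ms
= 10 * 1e6 * 413 / 1000 bits
= 4130000 bits
= 516250 bytes
= 504.1504 KB
BDP = 4130000 bits (516250 bytes)


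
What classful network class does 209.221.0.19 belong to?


First octet: 209
Binary: 11010001
110xxxxx -> Class C (192-223)
Class C, default mask 255.255.255.0 (/24)


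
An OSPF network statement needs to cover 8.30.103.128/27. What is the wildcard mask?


Subnet mask: 255.255.255.224
Wildcard = 255.255.255.255 - subnet mask
255 - 255 = 0
255 - 255 = 0
255 - 255 = 0
255 - 224 = 31
Wildcard: 0.0.0.31


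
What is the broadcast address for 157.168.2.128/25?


Network: 157.168.2.128/25
Host bits = 7
Set all host bits to 1:
Broadcast: 157.168.2.255


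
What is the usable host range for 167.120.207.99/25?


Network: 167.120.207.0
Broadcast: 167.120.207.127
First usable = network + 1
Last usable = broadcast - 1
Range: 167.120.207.1 to 167.120.207.126


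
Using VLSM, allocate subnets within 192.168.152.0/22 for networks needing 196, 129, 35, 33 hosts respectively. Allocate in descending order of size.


196 hosts -> /24 (254 usable): 192.168.152.0/24
129 hosts -> /24 (254 usable): 192.168.153.0/24
35 hosts -> /26 (62 usable): 192.168.154.0/26
33 hosts -> /26 (62 usable): 192.168.154.64/26
Allocation: 192.168.152.0/24 (196 hosts, 254 usable); 192.168.153.0/24 (129 hosts, 254 usable); 192.168.154.0/26 (35 hosts, 62 usable); 192.168.154.64/26 (33 hosts, 62 usable)


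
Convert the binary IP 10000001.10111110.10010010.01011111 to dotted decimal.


10000001 = 129
10111110 = 190
10010010 = 146
01011111 = 95
IP: 129.190.146.95


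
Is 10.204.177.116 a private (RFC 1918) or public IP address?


RFC 1918 private ranges:
  10.0.0.0/8 (10.0.0.0 - 10.255.255.255)
  172.16.0.0/12 (172.16.0.0 - 172.31.255.255)
  192.168.0.0/16 (192.168.0.0 - 192.168.255.255)
Private (in 10.0.0.0/8)


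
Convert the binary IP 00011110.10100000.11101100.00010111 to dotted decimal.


00011110 = 30
10100000 = 160
11101100 = 236
00010111 = 23
IP: 30.160.236.23


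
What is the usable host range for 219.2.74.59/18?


Network: 219.2.64.0
Broadcast: 219.2.127.255
First usable = network + 1
Last usable = broadcast - 1
Range: 219.2.64.1 to 219.2.127.254


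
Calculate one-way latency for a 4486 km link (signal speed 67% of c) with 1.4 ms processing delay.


Speed = 0.67 * 3e5 km/s = 201000 km/s
Propagation delay = 4486 / 201000 = 0.0223 s = 22.3184 ms
Processing delay = 1.4 ms
Total one-way latency = 23.7184 ms


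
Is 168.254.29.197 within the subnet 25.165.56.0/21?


Subnet network: 25.165.56.0
Test IP AND mask: 168.254.24.0
No, 168.254.29.197 is not in 25.165.56.0/21


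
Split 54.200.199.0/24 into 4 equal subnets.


New prefix = 24 + 2 = 26
Each subnet has 64 addresses
  54.200.199.0/26
  54.200.199.64/26
  54.200.199.128/26
  54.200.199.192/26
Subnets: 54.200.199.0/26, 54.200.199.64/26, 54.200.199.128/26, 54.200.199.192/26


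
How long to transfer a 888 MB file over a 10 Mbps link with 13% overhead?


Effective throughput = 10 * (1 - 13/100) = 8.7 Mbps
File size in Mb = 888 * 8 = 7104 Mb
Time = 7104 / 8.7
Time = 816.5517 seconds


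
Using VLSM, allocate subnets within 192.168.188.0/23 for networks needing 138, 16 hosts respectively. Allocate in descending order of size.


138 hosts -> /24 (254 usable): 192.168.188.0/24
16 hosts -> /27 (30 usable): 192.168.189.0/27
Allocation: 192.168.188.0/24 (138 hosts, 254 usable); 192.168.189.0/27 (16 hosts, 30 usable)


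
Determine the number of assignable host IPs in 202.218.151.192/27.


Host bits = 32 - 27 = 5
Total addresses = 2^5 = 32
Usable = total - 2 (network and broadcast)
Usable hosts: 30


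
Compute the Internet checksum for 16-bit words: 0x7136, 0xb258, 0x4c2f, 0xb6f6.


Sum all words (with carry folding):
+ 0x7136 = 0x7136
+ 0xb258 = 0x238f
+ 0x4c2f = 0x6fbe
+ 0xb6f6 = 0x26b5
One's complement: ~0x26b5
Checksum = 0xd94a


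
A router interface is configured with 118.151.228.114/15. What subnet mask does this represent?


/15 means 15 network bits, 17 host bits
Binary: 11111111111111100000000000000000
Mask: 255.254.0.0


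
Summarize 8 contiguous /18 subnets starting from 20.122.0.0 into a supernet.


Original prefix: /18
Number of subnets: 8 = 2^3
New prefix = 18 - 3 = 15
Supernet: 20.122.0.0/15


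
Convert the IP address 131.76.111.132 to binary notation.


131 = 10000011
76 = 01001100
111 = 01101111
132 = 10000100
Binary: 10000011.01001100.01101111.10000100


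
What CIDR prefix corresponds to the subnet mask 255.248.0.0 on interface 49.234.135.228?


Binary: 11111111.11111000.00000000.00000000
Count leading 1s
Prefix: /13


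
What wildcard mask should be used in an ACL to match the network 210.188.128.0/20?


Subnet mask: 255.255.240.0
Wildcard = 255.255.255.255 - subnet mask
255 - 255 = 0
255 - 255 = 0
255 - 240 = 15
255 - 0 = 255
Wildcard: 0.0.15.255


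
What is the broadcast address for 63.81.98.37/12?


Network: 63.80.0.0/12
Host bits = 20
Set all host bits to 1:
Broadcast: 63.95.255.255


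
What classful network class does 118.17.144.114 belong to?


First octet: 118
Binary: 01110110
0xxxxxxx -> Class A (1-126)
Class A, default mask 255.0.0.0 (/8)


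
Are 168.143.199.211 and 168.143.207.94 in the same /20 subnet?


Mask: 255.255.240.0
168.143.199.211 AND mask = 168.143.192.0
168.143.207.94 AND mask = 168.143.192.0
Yes, same subnet (168.143.192.0)


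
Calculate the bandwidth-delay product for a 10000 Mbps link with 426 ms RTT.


BDP = bandwidth * RTT
= 10000 Mbps * 426 ms
= 10000 * 1e6 * 426 / 1000 bits
= 4260000000 bits
= 532500000 bytes
= 520019.5312 KB
BDP = 4260000000 bits (532500000 bytes)


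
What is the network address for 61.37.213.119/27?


IP:   00111101.00100101.11010101.01110111
Mask: 11111111.11111111.11111111.11100000
AND operation:
Net:  00111101.00100101.11010101.01100000
Network: 61.37.213.96/27


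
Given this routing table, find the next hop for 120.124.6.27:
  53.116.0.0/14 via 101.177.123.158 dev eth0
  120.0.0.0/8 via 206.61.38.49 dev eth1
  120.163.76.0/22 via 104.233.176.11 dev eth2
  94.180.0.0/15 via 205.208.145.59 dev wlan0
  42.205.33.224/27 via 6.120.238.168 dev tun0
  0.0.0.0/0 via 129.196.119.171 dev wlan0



Longest prefix match for 120.124.6.27:
  /14 53.116.0.0: no
  /8 120.0.0.0: MATCH
  /22 120.163.76.0: no
  /15 94.180.0.0: no
  /27 42.205.33.224: no
  /0 0.0.0.0: MATCH
Selected: next-hop 206.61.38.49 via eth1 (matched /8)


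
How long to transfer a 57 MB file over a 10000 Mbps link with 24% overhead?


Effective throughput = 10000 * (1 - 24/100) = 7600 Mbps
File size in Mb = 57 * 8 = 456 Mb
Time = 456 / 7600
Time = 0.06 seconds


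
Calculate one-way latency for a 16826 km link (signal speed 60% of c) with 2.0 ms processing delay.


Speed = 0.6 * 3e5 km/s = 180000 km/s
Propagation delay = 16826 / 180000 = 0.0935 s = 93.4778 ms
Processing delay = 2.0 ms
Total one-way latency = 95.4778 ms


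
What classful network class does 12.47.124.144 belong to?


First octet: 12
Binary: 00001100
0xxxxxxx -> Class A (1-126)
Class A, default mask 255.0.0.0 (/8)


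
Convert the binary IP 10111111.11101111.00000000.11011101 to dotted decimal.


10111111 = 191
11101111 = 239
00000000 = 0
11011101 = 221
IP: 191.239.0.221


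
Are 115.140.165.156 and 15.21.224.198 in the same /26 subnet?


Mask: 255.255.255.192
115.140.165.156 AND mask = 115.140.165.128
15.21.224.198 AND mask = 15.21.224.192
No, different subnets (115.140.165.128 vs 15.21.224.192)


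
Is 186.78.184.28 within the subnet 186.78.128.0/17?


Subnet network: 186.78.128.0
Test IP AND mask: 186.78.128.0
Yes, 186.78.184.28 is in 186.78.128.0/17


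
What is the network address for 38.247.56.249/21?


IP:   00100110.11110111.00111000.11111001
Mask: 11111111.11111111.11111000.00000000
AND operation:
Net:  00100110.11110111.00111000.00000000
Network: 38.247.56.0/21


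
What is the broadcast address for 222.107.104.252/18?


Network: 222.107.64.0/18
Host bits = 14
Set all host bits to 1:
Broadcast: 222.107.127.255


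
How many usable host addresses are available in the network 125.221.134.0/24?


Host bits = 32 - 24 = 8
Total addresses = 2^8 = 256
Usable = total - 2 (network and broadcast)
Usable hosts: 254


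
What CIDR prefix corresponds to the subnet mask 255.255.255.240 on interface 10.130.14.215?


Binary: 11111111.11111111.11111111.11110000
Count leading 1s
Prefix: /28


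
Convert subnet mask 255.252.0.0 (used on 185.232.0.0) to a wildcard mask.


Subnet mask: 255.252.0.0
Wildcard = 255.255.255.255 - subnet mask
255 - 255 = 0
255 - 252 = 3
255 - 0 = 255
255 - 0 = 255
Wildcard: 0.3.255.255


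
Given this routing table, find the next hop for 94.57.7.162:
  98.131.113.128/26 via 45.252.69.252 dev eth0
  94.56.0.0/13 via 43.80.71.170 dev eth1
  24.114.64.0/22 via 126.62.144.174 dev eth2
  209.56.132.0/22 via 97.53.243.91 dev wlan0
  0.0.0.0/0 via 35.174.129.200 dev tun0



Longest prefix match for 94.57.7.162:
  /26 98.131.113.128: no
  /13 94.56.0.0: MATCH
  /22 24.114.64.0: no
  /22 209.56.132.0: no
  /0 0.0.0.0: MATCH
Selected: next-hop 43.80.71.170 via eth1 (matched /13)


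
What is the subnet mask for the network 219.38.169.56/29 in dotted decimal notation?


/29 means 29 network bits, 3 host bits
Binary: 11111111111111111111111111111000
Mask: 255.255.255.248


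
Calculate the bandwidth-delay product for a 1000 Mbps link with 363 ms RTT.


BDP = bandwidth * RTT
= 1000 Mbps * 363 ms
= 1000 * 1e6 * 363 / 1000 bits
= 363000000 bits
= 45375000 bytes
= 44311.5234 KB
BDP = 363000000 bits (45375000 bytes)


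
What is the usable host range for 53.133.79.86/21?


Network: 53.133.72.0
Broadcast: 53.133.79.255
First usable = network + 1
Last usable = broadcast - 1
Range: 53.133.72.1 to 53.133.79.254


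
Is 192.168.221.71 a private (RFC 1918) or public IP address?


RFC 1918 private ranges:
  10.0.0.0/8 (10.0.0.0 - 10.255.255.255)
  172.16.0.0/12 (172.16.0.0 - 172.31.255.255)
  192.168.0.0/16 (192.168.0.0 - 192.168.255.255)
Private (in 192.168.0.0/16)


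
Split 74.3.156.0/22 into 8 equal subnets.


New prefix = 22 + 3 = 25
Each subnet has 128 addresses
  74.3.156.0/25
  74.3.156.128/25
  74.3.157.0/25
  74.3.157.128/25
  74.3.158.0/25
  74.3.158.128/25
  74.3.159.0/25
  74.3.159.128/25
Subnets: 74.3.156.0/25, 74.3.156.128/25, 74.3.157.0/25, 74.3.157.128/25, 74.3.158.0/25, 74.3.158.128/25, 74.3.159.0/25, 74.3.159.128/25


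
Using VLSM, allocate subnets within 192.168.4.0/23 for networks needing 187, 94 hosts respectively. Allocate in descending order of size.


187 hosts -> /24 (254 usable): 192.168.4.0/24
94 hosts -> /25 (126 usable): 192.168.5.0/25
Allocation: 192.168.4.0/24 (187 hosts, 254 usable); 192.168.5.0/25 (94 hosts, 126 usable)


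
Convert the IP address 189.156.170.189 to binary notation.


189 = 10111101
156 = 10011100
170 = 10101010
189 = 10111101
Binary: 10111101.10011100.10101010.10111101


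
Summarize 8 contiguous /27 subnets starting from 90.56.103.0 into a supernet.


Original prefix: /27
Number of subnets: 8 = 2^3
New prefix = 27 - 3 = 24
Supernet: 90.56.103.0/24


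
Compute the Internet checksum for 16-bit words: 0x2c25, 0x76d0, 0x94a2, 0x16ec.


Sum all words (with carry folding):
+ 0x2c25 = 0x2c25
+ 0x76d0 = 0xa2f5
+ 0x94a2 = 0x3798
+ 0x16ec = 0x4e84
One's complement: ~0x4e84
Checksum = 0xb17b


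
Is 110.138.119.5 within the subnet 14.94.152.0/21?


Subnet network: 14.94.152.0
Test IP AND mask: 110.138.112.0
No, 110.138.119.5 is not in 14.94.152.0/21


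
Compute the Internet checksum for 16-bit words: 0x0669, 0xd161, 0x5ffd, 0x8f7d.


Sum all words (with carry folding):
+ 0x0669 = 0x0669
+ 0xd161 = 0xd7ca
+ 0x5ffd = 0x37c8
+ 0x8f7d = 0xc745
One's complement: ~0xc745
Checksum = 0x38ba


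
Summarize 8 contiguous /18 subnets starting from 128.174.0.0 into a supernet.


Original prefix: /18
Number of subnets: 8 = 2^3
New prefix = 18 - 3 = 15
Supernet: 128.174.0.0/15


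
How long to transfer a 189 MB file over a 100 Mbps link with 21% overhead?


Effective throughput = 100 * (1 - 21/100) = 79 Mbps
File size in Mb = 189 * 8 = 1512 Mb
Time = 1512 / 79
Time = 19.1392 seconds


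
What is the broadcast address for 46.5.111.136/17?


Network: 46.5.0.0/17
Host bits = 15
Set all host bits to 1:
Broadcast: 46.5.127.255


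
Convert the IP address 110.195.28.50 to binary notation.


110 = 01101110
195 = 11000011
28 = 00011100
50 = 00110010
Binary: 01101110.11000011.00011100.00110010


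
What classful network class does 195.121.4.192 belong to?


First octet: 195
Binary: 11000011
110xxxxx -> Class C (192-223)
Class C, default mask 255.255.255.0 (/24)


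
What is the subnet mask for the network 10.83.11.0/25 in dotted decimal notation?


/25 means 25 network bits, 7 host bits
Binary: 11111111111111111111111110000000
Mask: 255.255.255.128


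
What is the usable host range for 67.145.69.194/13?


Network: 67.144.0.0
Broadcast: 67.151.255.255
First usable = network + 1
Last usable = broadcast - 1
Range: 67.144.0.1 to 67.151.255.254


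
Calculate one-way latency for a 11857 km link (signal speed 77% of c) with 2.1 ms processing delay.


Speed = 0.77 * 3e5 km/s = 231000 km/s
Propagation delay = 11857 / 231000 = 0.0513 s = 51.329 ms
Processing delay = 2.1 ms
Total one-way latency = 53.429 ms


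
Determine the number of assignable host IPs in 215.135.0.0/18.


Host bits = 32 - 18 = 14
Total addresses = 2^14 = 16384
Usable = total - 2 (network and broadcast)
Usable hosts: 16382


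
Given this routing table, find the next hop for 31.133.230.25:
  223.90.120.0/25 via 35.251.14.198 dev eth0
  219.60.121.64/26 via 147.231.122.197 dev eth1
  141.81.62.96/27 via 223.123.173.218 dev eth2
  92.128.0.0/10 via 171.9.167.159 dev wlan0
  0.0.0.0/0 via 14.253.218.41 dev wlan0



Longest prefix match for 31.133.230.25:
  /25 223.90.120.0: no
  /26 219.60.121.64: no
  /27 141.81.62.96: no
  /10 92.128.0.0: no
  /0 0.0.0.0: MATCH
Selected: next-hop 14.253.218.41 via wlan0 (matched /0)


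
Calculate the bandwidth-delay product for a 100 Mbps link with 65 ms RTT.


BDP = bandwidth * RTT
= 100 Mbps * 65 ms
= 100 * 1e6 * 65 / 1000 bits
= 6500000 bits
= 812500 bytes
= 793.457 KB
BDP = 6500000 bits (812500 bytes)


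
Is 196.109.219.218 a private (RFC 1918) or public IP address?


RFC 1918 private ranges:
  10.0.0.0/8 (10.0.0.0 - 10.255.255.255)
  172.16.0.0/12 (172.16.0.0 - 172.31.255.255)
  192.168.0.0/16 (192.168.0.0 - 192.168.255.255)
Public (not in any RFC 1918 range)


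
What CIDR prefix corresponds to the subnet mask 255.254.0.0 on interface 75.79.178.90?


Binary: 11111111.11111110.00000000.00000000
Count leading 1s
Prefix: /15


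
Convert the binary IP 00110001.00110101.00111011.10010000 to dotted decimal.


00110001 = 49
00110101 = 53
00111011 = 59
10010000 = 144
IP: 49.53.59.144


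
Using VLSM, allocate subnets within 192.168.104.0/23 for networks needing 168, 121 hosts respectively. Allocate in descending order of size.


168 hosts -> /24 (254 usable): 192.168.104.0/24
121 hosts -> /25 (126 usable): 192.168.105.0/25
Allocation: 192.168.104.0/24 (168 hosts, 254 usable); 192.168.105.0/25 (121 hosts, 126 usable)


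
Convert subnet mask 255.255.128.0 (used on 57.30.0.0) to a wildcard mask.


Subnet mask: 255.255.128.0
Wildcard = 255.255.255.255 - subnet mask
255 - 255 = 0
255 - 255 = 0
255 - 128 = 127
255 - 0 = 255
Wildcard: 0.0.127.255


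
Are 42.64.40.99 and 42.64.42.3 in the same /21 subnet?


Mask: 255.255.248.0
42.64.40.99 AND mask = 42.64.40.0
42.64.42.3 AND mask = 42.64.40.0
Yes, same subnet (42.64.40.0)


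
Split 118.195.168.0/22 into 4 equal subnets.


New prefix = 22 + 2 = 24
Each subnet has 256 addresses
  118.195.168.0/24
  118.195.169.0/24
  118.195.170.0/24
  118.195.171.0/24
Subnets: 118.195.168.0/24, 118.195.169.0/24, 118.195.170.0/24, 118.195.171.0/24


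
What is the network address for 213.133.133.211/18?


IP:   11010101.10000101.10000101.11010011
Mask: 11111111.11111111.11000000.00000000
AND operation:
Net:  11010101.10000101.10000000.00000000
Network: 213.133.128.0/18


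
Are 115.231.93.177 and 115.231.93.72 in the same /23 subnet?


Mask: 255.255.254.0
115.231.93.177 AND mask = 115.231.92.0
115.231.93.72 AND mask = 115.231.92.0
Yes, same subnet (115.231.92.0)


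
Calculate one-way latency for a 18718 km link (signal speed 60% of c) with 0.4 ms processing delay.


Speed = 0.6 * 3e5 km/s = 180000 km/s
Propagation delay = 18718 / 180000 = 0.104 s = 103.9889 ms
Processing delay = 0.4 ms
Total one-way latency = 104.3889 ms


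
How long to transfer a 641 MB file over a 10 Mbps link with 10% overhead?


Effective throughput = 10 * (1 - 10/100) = 9 Mbps
File size in Mb = 641 * 8 = 5128 Mb
Time = 5128 / 9
Time = 569.7778 seconds


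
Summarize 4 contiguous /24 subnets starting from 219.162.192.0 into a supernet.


Original prefix: /24
Number of subnets: 4 = 2^2
New prefix = 24 - 2 = 22
Supernet: 219.162.192.0/22


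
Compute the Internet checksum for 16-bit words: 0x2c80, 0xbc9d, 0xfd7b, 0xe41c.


Sum all words (with carry folding):
+ 0x2c80 = 0x2c80
+ 0xbc9d = 0xe91d
+ 0xfd7b = 0xe699
+ 0xe41c = 0xcab6
One's complement: ~0xcab6
Checksum = 0x3549


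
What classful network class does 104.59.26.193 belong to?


First octet: 104
Binary: 01101000
0xxxxxxx -> Class A (1-126)
Class A, default mask 255.0.0.0 (/8)


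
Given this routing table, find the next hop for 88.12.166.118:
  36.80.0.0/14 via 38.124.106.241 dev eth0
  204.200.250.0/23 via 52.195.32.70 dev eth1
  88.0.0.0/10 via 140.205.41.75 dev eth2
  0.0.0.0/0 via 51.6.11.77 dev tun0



Longest prefix match for 88.12.166.118:
  /14 36.80.0.0: no
  /23 204.200.250.0: no
  /10 88.0.0.0: MATCH
  /0 0.0.0.0: MATCH
Selected: next-hop 140.205.41.75 via eth2 (matched /10)


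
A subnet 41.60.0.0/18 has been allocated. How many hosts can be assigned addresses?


Host bits = 32 - 18 = 14
Total addresses = 2^14 = 16384
Usable = total - 2 (network and broadcast)
Usable hosts: 16382


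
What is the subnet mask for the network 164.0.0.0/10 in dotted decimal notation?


/10 means 10 network bits, 22 host bits
Binary: 11111111110000000000000000000000
Mask: 255.192.0.0


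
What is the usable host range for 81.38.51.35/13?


Network: 81.32.0.0
Broadcast: 81.39.255.255
First usable = network + 1
Last usable = broadcast - 1
Range: 81.32.0.1 to 81.39.255.254


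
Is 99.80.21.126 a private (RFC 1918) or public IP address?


RFC 1918 private ranges:
  10.0.0.0/8 (10.0.0.0 - 10.255.255.255)
  172.16.0.0/12 (172.16.0.0 - 172.31.255.255)
  192.168.0.0/16 (192.168.0.0 - 192.168.255.255)
Public (not in any RFC 1918 range)


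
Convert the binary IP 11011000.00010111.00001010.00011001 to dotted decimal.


11011000 = 216
00010111 = 23
00001010 = 10
00011001 = 25
IP: 216.23.10.25


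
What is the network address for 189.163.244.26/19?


IP:   10111101.10100011.11110100.00011010
Mask: 11111111.11111111.11100000.00000000
AND operation:
Net:  10111101.10100011.11100000.00000000
Network: 189.163.224.0/19


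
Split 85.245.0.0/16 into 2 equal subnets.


New prefix = 16 + 1 = 17
Each subnet has 32768 addresses
  85.245.0.0/17
  85.245.128.0/17
Subnets: 85.245.0.0/17, 85.245.128.0/17


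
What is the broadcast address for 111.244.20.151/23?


Network: 111.244.20.0/23
Host bits = 9
Set all host bits to 1:
Broadcast: 111.244.21.255


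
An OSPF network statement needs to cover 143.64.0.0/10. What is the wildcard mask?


Subnet mask: 255.192.0.0
Wildcard = 255.255.255.255 - subnet mask
255 - 255 = 0
255 - 192 = 63
255 - 0 = 255
255 - 0 = 255
Wildcard: 0.63.255.255


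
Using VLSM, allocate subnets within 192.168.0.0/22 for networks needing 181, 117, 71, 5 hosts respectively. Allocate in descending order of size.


181 hosts -> /24 (254 usable): 192.168.0.0/24
117 hosts -> /25 (126 usable): 192.168.1.0/25
71 hosts -> /25 (126 usable): 192.168.1.128/25
5 hosts -> /29 (6 usable): 192.168.2.0/29
Allocation: 192.168.0.0/24 (181 hosts, 254 usable); 192.168.1.0/25 (117 hosts, 126 usable); 192.168.1.128/25 (71 hosts, 126 usable); 192.168.2.0/29 (5 hosts, 6 usable)


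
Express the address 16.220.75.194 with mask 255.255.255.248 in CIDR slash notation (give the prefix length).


Binary: 11111111.11111111.11111111.11111000
Count leading 1s
Prefix: /29


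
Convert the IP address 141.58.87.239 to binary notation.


141 = 10001101
58 = 00111010
87 = 01010111
239 = 11101111
Binary: 10001101.00111010.01010111.11101111


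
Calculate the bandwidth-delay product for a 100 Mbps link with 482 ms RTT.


BDP = bandwidth * RTT
= 100 Mbps * 482 ms
= 100 * 1e6 * 482 / 1000 bits
= 48200000 bits
= 6025000 bytes
= 5883.7891 KB
BDP = 48200000 bits (6025000 bytes)


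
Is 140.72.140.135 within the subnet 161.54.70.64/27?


Subnet network: 161.54.70.64
Test IP AND mask: 140.72.140.128
No, 140.72.140.135 is not in 161.54.70.64/27


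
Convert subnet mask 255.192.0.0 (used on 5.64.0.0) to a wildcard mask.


Subnet mask: 255.192.0.0
Wildcard = 255.255.255.255 - subnet mask
255 - 255 = 0
255 - 192 = 63
255 - 0 = 255
255 - 0 = 255
Wildcard: 0.63.255.255


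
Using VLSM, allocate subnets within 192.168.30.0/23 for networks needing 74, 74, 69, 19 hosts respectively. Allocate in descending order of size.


74 hosts -> /25 (126 usable): 192.168.30.0/25
74 hosts -> /25 (126 usable): 192.168.30.128/25
69 hosts -> /25 (126 usable): 192.168.31.0/25
19 hosts -> /27 (30 usable): 192.168.31.128/27
Allocation: 192.168.30.0/25 (74 hosts, 126 usable); 192.168.30.128/25 (74 hosts, 126 usable); 192.168.31.0/25 (69 hosts, 126 usable); 192.168.31.128/27 (19 hosts, 30 usable)


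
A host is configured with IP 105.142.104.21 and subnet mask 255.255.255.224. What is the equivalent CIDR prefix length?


Binary: 11111111.11111111.11111111.11100000
Count leading 1s
Prefix: /27


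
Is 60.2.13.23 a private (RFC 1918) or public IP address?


RFC 1918 private ranges:
  10.0.0.0/8 (10.0.0.0 - 10.255.255.255)
  172.16.0.0/12 (172.16.0.0 - 172.31.255.255)
  192.168.0.0/16 (192.168.0.0 - 192.168.255.255)
Public (not in any RFC 1918 range)


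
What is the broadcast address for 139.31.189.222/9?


Network: 139.0.0.0/9
Host bits = 23
Set all host bits to 1:
Broadcast: 139.127.255.255


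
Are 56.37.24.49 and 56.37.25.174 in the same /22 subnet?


Mask: 255.255.252.0
56.37.24.49 AND mask = 56.37.24.0
56.37.25.174 AND mask = 56.37.24.0
Yes, same subnet (56.37.24.0)


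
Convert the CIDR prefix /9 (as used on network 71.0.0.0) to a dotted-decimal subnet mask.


/9 means 9 network bits, 23 host bits
Binary: 11111111100000000000000000000000
Mask: 255.128.0.0


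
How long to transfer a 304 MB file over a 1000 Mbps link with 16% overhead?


Effective throughput = 1000 * (1 - 16/100) = 840 Mbps
File size in Mb = 304 * 8 = 2432 Mb
Time = 2432 / 840
Time = 2.8952 seconds


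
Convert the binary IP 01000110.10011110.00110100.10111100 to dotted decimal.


01000110 = 70
10011110 = 158
00110100 = 52
10111100 = 188
IP: 70.158.52.188


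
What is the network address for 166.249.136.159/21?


IP:   10100110.11111001.10001000.10011111
Mask: 11111111.11111111.11111000.00000000
AND operation:
Net:  10100110.11111001.10001000.00000000
Network: 166.249.136.0/21


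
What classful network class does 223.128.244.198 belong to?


First octet: 223
Binary: 11011111
110xxxxx -> Class C (192-223)
Class C, default mask 255.255.255.0 (/24)


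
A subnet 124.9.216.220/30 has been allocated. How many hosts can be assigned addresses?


Host bits = 32 - 30 = 2
Total addresses = 2^2 = 4
Usable = total - 2 (network and broadcast)
Usable hosts: 2


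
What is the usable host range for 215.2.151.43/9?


Network: 215.0.0.0
Broadcast: 215.127.255.255
First usable = network + 1
Last usable = broadcast - 1
Range: 215.0.0.1 to 215.127.255.254


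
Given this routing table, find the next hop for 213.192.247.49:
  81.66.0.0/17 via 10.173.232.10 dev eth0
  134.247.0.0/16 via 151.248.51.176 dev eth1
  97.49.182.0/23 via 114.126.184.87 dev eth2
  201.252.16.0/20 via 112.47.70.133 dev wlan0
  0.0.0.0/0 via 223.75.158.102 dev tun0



Longest prefix match for 213.192.247.49:
  /17 81.66.0.0: no
  /16 134.247.0.0: no
  /23 97.49.182.0: no
  /20 201.252.16.0: no
  /0 0.0.0.0: MATCH
Selected: next-hop 223.75.158.102 via tun0 (matched /0)


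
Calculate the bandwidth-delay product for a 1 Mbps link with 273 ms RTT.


BDP = bandwidth * RTT
= 1 Mbps * 273 ms
= 1 * 1e6 * 273 / 1000 bits
= 273000 bits
= 34125 bytes
= 33.3252 KB
BDP = 273000 bits (34125 bytes)


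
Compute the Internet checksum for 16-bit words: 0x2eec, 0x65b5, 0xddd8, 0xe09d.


Sum all words (with carry folding):
+ 0x2eec = 0x2eec
+ 0x65b5 = 0x94a1
+ 0xddd8 = 0x727a
+ 0xe09d = 0x5318
One's complement: ~0x5318
Checksum = 0xace7


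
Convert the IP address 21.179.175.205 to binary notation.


21 = 00010101
179 = 10110011
175 = 10101111
205 = 11001101
Binary: 00010101.10110011.10101111.11001101


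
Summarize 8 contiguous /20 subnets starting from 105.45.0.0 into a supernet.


Original prefix: /20
Number of subnets: 8 = 2^3
New prefix = 20 - 3 = 17
Supernet: 105.45.0.0/17


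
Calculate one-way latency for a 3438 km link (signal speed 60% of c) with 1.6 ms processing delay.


Speed = 0.6 * 3e5 km/s = 180000 km/s
Propagation delay = 3438 / 180000 = 0.0191 s = 19.1 ms
Processing delay = 1.6 ms
Total one-way latency = 20.7 ms


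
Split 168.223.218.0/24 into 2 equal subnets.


New prefix = 24 + 1 = 25
Each subnet has 128 addresses
  168.223.218.0/25
  168.223.218.128/25
Subnets: 168.223.218.0/25, 168.223.218.128/25


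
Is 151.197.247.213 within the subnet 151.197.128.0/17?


Subnet network: 151.197.128.0
Test IP AND mask: 151.197.128.0
Yes, 151.197.247.213 is in 151.197.128.0/17


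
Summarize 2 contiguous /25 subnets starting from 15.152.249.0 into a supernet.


Original prefix: /25
Number of subnets: 2 = 2^1
New prefix = 25 - 1 = 24
Supernet: 15.152.249.0/24


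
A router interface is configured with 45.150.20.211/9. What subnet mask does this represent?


/9 means 9 network bits, 23 host bits
Binary: 11111111100000000000000000000000
Mask: 255.128.0.0


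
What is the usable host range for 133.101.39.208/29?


Network: 133.101.39.208
Broadcast: 133.101.39.215
First usable = network + 1
Last usable = broadcast - 1
Range: 133.101.39.209 to 133.101.39.214


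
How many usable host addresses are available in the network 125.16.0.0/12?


Host bits = 32 - 12 = 20
Total addresses = 2^20 = 1048576
Usable = total - 2 (network and broadcast)
Usable hosts: 1048574


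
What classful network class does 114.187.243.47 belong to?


First octet: 114
Binary: 01110010
0xxxxxxx -> Class A (1-126)
Class A, default mask 255.0.0.0 (/8)


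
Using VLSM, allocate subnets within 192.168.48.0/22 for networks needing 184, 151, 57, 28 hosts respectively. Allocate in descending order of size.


184 hosts -> /24 (254 usable): 192.168.48.0/24
151 hosts -> /24 (254 usable): 192.168.49.0/24
57 hosts -> /26 (62 usable): 192.168.50.0/26
28 hosts -> /27 (30 usable): 192.168.50.64/27
Allocation: 192.168.48.0/24 (184 hosts, 254 usable); 192.168.49.0/24 (151 hosts, 254 usable); 192.168.50.0/26 (57 hosts, 62 usable); 192.168.50.64/27 (28 hosts, 30 usable)


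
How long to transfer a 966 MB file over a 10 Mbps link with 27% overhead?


Effective throughput = 10 * (1 - 27/100) = 7.3 Mbps
File size in Mb = 966 * 8 = 7728 Mb
Time = 7728 / 7.3
Time = 1058.6301 seconds


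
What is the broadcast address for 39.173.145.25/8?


Network: 39.0.0.0/8
Host bits = 24
Set all host bits to 1:
Broadcast: 39.255.255.255


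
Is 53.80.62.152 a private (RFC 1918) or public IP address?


RFC 1918 private ranges:
  10.0.0.0/8 (10.0.0.0 - 10.255.255.255)
  172.16.0.0/12 (172.16.0.0 - 172.31.255.255)
  192.168.0.0/16 (192.168.0.0 - 192.168.255.255)
Public (not in any RFC 1918 range)


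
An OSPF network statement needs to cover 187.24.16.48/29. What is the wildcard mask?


Subnet mask: 255.255.255.248
Wildcard = 255.255.255.255 - subnet mask
255 - 255 = 0
255 - 255 = 0
255 - 255 = 0
255 - 248 = 7
Wildcard: 0.0.0.7


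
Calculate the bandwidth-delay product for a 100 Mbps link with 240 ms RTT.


BDP = bandwidth * RTT
= 100 Mbps * 240 ms
= 100 * 1e6 * 240 / 1000 bits
= 24000000 bits
= 3000000 bytes
= 2929.6875 KB
BDP = 24000000 bits (3000000 bytes)


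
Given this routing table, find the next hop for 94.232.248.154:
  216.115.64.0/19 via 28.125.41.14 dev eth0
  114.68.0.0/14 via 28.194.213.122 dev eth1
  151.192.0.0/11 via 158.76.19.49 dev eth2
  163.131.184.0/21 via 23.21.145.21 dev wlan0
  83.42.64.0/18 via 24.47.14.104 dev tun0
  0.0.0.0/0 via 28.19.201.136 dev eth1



Longest prefix match for 94.232.248.154:
  /19 216.115.64.0: no
  /14 114.68.0.0: no
  /11 151.192.0.0: no
  /21 163.131.184.0: no
  /18 83.42.64.0: no
  /0 0.0.0.0: MATCH
Selected: next-hop 28.19.201.136 via eth1 (matched /0)


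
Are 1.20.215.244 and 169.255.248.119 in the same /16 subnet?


Mask: 255.255.0.0
1.20.215.244 AND mask = 1.20.0.0
169.255.248.119 AND mask = 169.255.0.0
No, different subnets (1.20.0.0 vs 169.255.0.0)


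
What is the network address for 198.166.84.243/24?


IP:   11000110.10100110.01010100.11110011
Mask: 11111111.11111111.11111111.00000000
AND operation:
Net:  11000110.10100110.01010100.00000000
Network: 198.166.84.0/24


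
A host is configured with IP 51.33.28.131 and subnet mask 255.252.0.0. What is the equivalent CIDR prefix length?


Binary: 11111111.11111100.00000000.00000000
Count leading 1s
Prefix: /14


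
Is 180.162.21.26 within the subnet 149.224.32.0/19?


Subnet network: 149.224.32.0
Test IP AND mask: 180.162.0.0
No, 180.162.21.26 is not in 149.224.32.0/19


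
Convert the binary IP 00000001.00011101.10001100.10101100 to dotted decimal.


00000001 = 1
00011101 = 29
10001100 = 140
10101100 = 172
IP: 1.29.140.172


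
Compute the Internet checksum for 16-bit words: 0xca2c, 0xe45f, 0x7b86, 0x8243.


Sum all words (with carry folding):
+ 0xca2c = 0xca2c
+ 0xe45f = 0xae8c
+ 0x7b86 = 0x2a13
+ 0x8243 = 0xac56
One's complement: ~0xac56
Checksum = 0x53a9


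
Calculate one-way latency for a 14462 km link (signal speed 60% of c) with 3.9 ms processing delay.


Speed = 0.6 * 3e5 km/s = 180000 km/s
Propagation delay = 14462 / 180000 = 0.0803 s = 80.3444 ms
Processing delay = 3.9 ms
Total one-way latency = 84.2444 ms


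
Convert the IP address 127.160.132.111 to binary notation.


127 = 01111111
160 = 10100000
132 = 10000100
111 = 01101111
Binary: 01111111.10100000.10000100.01101111


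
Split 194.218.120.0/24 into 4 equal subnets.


New prefix = 24 + 2 = 26
Each subnet has 64 addresses
  194.218.120.0/26
  194.218.120.64/26
  194.218.120.128/26
  194.218.120.192/26
Subnets: 194.218.120.0/26, 194.218.120.64/26, 194.218.120.128/26, 194.218.120.192/26


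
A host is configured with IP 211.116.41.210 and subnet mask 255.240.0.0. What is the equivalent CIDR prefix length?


Binary: 11111111.11110000.00000000.00000000
Count leading 1s
Prefix: /12


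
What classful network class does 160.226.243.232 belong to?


First octet: 160
Binary: 10100000
10xxxxxx -> Class B (128-191)
Class B, default mask 255.255.0.0 (/16)


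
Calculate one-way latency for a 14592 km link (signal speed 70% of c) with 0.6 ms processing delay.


Speed = 0.7 * 3e5 km/s = 210000 km/s
Propagation delay = 14592 / 210000 = 0.0695 s = 69.4857 ms
Processing delay = 0.6 ms
Total one-way latency = 70.0857 ms


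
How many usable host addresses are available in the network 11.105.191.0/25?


Host bits = 32 - 25 = 7
Total addresses = 2^7 = 128
Usable = total - 2 (network and broadcast)
Usable hosts: 126


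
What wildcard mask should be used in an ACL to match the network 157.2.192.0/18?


Subnet mask: 255.255.192.0
Wildcard = 255.255.255.255 - subnet mask
255 - 255 = 0
255 - 255 = 0
255 - 192 = 63
255 - 0 = 255
Wildcard: 0.0.63.255


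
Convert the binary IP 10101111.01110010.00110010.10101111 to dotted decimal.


10101111 = 175
01110010 = 114
00110010 = 50
10101111 = 175
IP: 175.114.50.175


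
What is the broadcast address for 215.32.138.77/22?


Network: 215.32.136.0/22
Host bits = 10
Set all host bits to 1:
Broadcast: 215.32.139.255


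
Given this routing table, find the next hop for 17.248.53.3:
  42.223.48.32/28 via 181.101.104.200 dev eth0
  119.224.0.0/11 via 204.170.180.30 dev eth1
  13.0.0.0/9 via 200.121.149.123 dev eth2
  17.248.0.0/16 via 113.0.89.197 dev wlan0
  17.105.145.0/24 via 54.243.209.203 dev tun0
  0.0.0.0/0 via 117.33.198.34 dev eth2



Longest prefix match for 17.248.53.3:
  /28 42.223.48.32: no
  /11 119.224.0.0: no
  /9 13.0.0.0: no
  /16 17.248.0.0: MATCH
  /24 17.105.145.0: no
  /0 0.0.0.0: MATCH
Selected: next-hop 113.0.89.197 via wlan0 (matched /16)


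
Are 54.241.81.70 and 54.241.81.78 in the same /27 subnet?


Mask: 255.255.255.224
54.241.81.70 AND mask = 54.241.81.64
54.241.81.78 AND mask = 54.241.81.64
Yes, same subnet (54.241.81.64)


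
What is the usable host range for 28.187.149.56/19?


Network: 28.187.128.0
Broadcast: 28.187.159.255
First usable = network + 1
Last usable = broadcast - 1
Range: 28.187.128.1 to 28.187.159.254


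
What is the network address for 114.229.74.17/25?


IP:   01110010.11100101.01001010.00010001
Mask: 11111111.11111111.11111111.10000000
AND operation:
Net:  01110010.11100101.01001010.00000000
Network: 114.229.74.0/25


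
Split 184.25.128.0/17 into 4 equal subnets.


New prefix = 17 + 2 = 19
Each subnet has 8192 addresses
  184.25.128.0/19
  184.25.160.0/19
  184.25.192.0/19
  184.25.224.0/19
Subnets: 184.25.128.0/19, 184.25.160.0/19, 184.25.192.0/19, 184.25.224.0/19


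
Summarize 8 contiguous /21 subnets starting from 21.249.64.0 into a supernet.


Original prefix: /21
Number of subnets: 8 = 2^3
New prefix = 21 - 3 = 18
Supernet: 21.249.64.0/18


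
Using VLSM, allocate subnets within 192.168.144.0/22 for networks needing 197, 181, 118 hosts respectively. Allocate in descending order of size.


197 hosts -> /24 (254 usable): 192.168.144.0/24
181 hosts -> /24 (254 usable): 192.168.145.0/24
118 hosts -> /25 (126 usable): 192.168.146.0/25
Allocation: 192.168.144.0/24 (197 hosts, 254 usable); 192.168.145.0/24 (181 hosts, 254 usable); 192.168.146.0/25 (118 hosts, 126 usable)


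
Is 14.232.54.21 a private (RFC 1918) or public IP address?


RFC 1918 private ranges:
  10.0.0.0/8 (10.0.0.0 - 10.255.255.255)
  172.16.0.0/12 (172.16.0.0 - 172.31.255.255)
  192.168.0.0/16 (192.168.0.0 - 192.168.255.255)
Public (not in any RFC 1918 range)


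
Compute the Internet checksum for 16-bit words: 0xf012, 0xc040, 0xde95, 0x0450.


Sum all words (with carry folding):
+ 0xf012 = 0xf012
+ 0xc040 = 0xb053
+ 0xde95 = 0x8ee9
+ 0x0450 = 0x9339
One's complement: ~0x9339
Checksum = 0x6cc6


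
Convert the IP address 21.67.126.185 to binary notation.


21 = 00010101
67 = 01000011
126 = 01111110
185 = 10111001
Binary: 00010101.01000011.01111110.10111001


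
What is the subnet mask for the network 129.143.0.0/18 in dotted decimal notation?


/18 means 18 network bits, 14 host bits
Binary: 11111111111111111100000000000000
Mask: 255.255.192.0


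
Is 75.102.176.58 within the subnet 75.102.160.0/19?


Subnet network: 75.102.160.0
Test IP AND mask: 75.102.160.0
Yes, 75.102.176.58 is in 75.102.160.0/19


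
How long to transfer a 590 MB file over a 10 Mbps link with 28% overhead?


Effective throughput = 10 * (1 - 28/100) = 7.2 Mbps
File size in Mb = 590 * 8 = 4720 Mb
Time = 4720 / 7.2
Time = 655.5556 seconds


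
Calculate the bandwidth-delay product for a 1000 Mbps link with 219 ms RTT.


BDP = bandwidth * RTT
= 1000 Mbps * 219 ms
= 1000 * 1e6 * 219 / 1000 bits
= 219000000 bits
= 27375000 bytes
= 26733.3984 KB
BDP = 219000000 bits (27375000 bytes)


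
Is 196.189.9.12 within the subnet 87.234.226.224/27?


Subnet network: 87.234.226.224
Test IP AND mask: 196.189.9.0
No, 196.189.9.12 is not in 87.234.226.224/27


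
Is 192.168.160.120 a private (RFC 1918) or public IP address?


RFC 1918 private ranges:
  10.0.0.0/8 (10.0.0.0 - 10.255.255.255)
  172.16.0.0/12 (172.16.0.0 - 172.31.255.255)
  192.168.0.0/16 (192.168.0.0 - 192.168.255.255)
Private (in 192.168.0.0/16)


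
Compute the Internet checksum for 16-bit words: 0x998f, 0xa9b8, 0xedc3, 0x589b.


Sum all words (with carry folding):
+ 0x998f = 0x998f
+ 0xa9b8 = 0x4348
+ 0xedc3 = 0x310c
+ 0x589b = 0x89a7
One's complement: ~0x89a7
Checksum = 0x7658
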